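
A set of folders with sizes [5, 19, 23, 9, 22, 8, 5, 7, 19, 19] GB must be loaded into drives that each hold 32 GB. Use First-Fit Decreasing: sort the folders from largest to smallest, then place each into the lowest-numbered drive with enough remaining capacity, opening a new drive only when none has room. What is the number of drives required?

Sorted descending: 23, 22, 19, 19, 19, 9, 8, 7, 5, 5.
23 GB → drive 1 (remaining 9 GB)
22 GB → drive 2 (remaining 10 GB)
19 GB → drive 3 (remaining 13 GB)
19 GB → drive 4 (remaining 13 GB)
19 GB → drive 5 (remaining 13 GB)
9 GB → drive 1 (remaining 0 GB)
8 GB → drive 2 (remaining 2 GB)
7 GB → drive 3 (remaining 6 GB)
5 GB → drive 3 (remaining 1 GB)
5 GB → drive 4 (remaining 8 GB)
Final drives: [23,9] [22,8] [19,7,5] [19,5] [19].

5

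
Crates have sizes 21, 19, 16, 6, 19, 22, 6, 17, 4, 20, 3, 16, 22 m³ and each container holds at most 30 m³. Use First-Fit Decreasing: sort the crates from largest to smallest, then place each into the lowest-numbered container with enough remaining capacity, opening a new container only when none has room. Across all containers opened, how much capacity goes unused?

Sorted descending: 22, 22, 21, 20, 19, 19, 17, 16, 16, 6, 6, 4, 3.
Put 22 m³ in container 1; 8 m³ remain.
Put 22 m³ in container 2; 8 m³ remain.
Put 21 m³ in container 3; 9 m³ remain.
Put 20 m³ in container 4; 10 m³ remain.
Put 19 m³ in container 5; 11 m³ remain.
Put 19 m³ in container 6; 11 m³ remain.
Put 17 m³ in container 7; 13 m³ remain.
Put 16 m³ in container 8; 14 m³ remain.
Put 16 m³ in container 9; 14 m³ remain.
Put 6 m³ in container 1; 2 m³ remain.
Put 6 m³ in container 2; 2 m³ remain.
Put 4 m³ in container 3; 5 m³ remain.
Put 3 m³ in container 3; 2 m³ remain.
9 containers × 30 m³ = 270 m³; used 191 m³; unused 79 m³.

79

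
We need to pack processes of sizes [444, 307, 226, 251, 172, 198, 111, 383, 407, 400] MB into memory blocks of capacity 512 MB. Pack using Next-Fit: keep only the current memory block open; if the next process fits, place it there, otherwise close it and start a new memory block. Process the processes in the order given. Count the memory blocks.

7 memory blocks

Put 444 MB in memory block 1; 68 MB remain.
Put 307 MB in memory block 2; 205 MB remain.
Put 226 MB in memory block 3; 286 MB remain.
Put 251 MB in memory block 3; 35 MB remain.
Put 172 MB in memory block 4; 340 MB remain.
Put 198 MB in memory block 4; 142 MB remain.
Put 111 MB in memory block 4; 31 MB remain.
Put 383 MB in memory block 5; 129 MB remain.
Put 407 MB in memory block 6; 105 MB remain.
Put 400 MB in memory block 7; 112 MB remain.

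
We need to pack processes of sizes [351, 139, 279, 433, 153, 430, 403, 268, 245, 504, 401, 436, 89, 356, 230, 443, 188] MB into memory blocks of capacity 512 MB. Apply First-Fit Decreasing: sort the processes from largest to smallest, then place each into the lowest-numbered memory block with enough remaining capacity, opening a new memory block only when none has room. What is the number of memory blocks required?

Sorted descending: 504, 443, 436, 433, 430, 403, 401, 356, 351, 279, 268, 245, 230, 188, 153, 139, 89.
Put 504 MB in memory block 1; 8 MB remain.
Put 443 MB in memory block 2; 69 MB remain.
Put 436 MB in memory block 3; 76 MB remain.
Put 433 MB in memory block 4; 79 MB remain.
Put 430 MB in memory block 5; 82 MB remain.
Put 403 MB in memory block 6; 109 MB remain.
Put 401 MB in memory block 7; 111 MB remain.
Put 356 MB in memory block 8; 156 MB remain.
Put 351 MB in memory block 9; 161 MB remain.
Put 279 MB in memory block 10; 233 MB remain.
Put 268 MB in memory block 11; 244 MB remain.
Put 245 MB in memory block 12; 267 MB remain.
Put 230 MB in memory block 10; 3 MB remain.
Put 188 MB in memory block 11; 56 MB remain.
Put 153 MB in memory block 8; 3 MB remain.
Put 139 MB in memory block 9; 22 MB remain.
Put 89 MB in memory block 6; 20 MB remain.
Final memory blocks: [504] [443] [436] [433] [430] [403,89] [401] [356,153] [351,139] [279,230] [268,188] [245].

12 memory blocks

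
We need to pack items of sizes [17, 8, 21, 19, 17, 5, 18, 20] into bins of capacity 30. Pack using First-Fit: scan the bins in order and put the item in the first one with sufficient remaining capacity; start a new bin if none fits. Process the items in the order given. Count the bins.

Put 17 in bin 1; 13 remain.
Put 8 in bin 1; 5 remain.
Put 21 in bin 2; 9 remain.
Put 19 in bin 3; 11 remain.
Put 17 in bin 4; 13 remain.
Put 5 in bin 1; 0 remain.
Put 18 in bin 5; 12 remain.
Put 20 in bin 6; 10 remain.

6 bins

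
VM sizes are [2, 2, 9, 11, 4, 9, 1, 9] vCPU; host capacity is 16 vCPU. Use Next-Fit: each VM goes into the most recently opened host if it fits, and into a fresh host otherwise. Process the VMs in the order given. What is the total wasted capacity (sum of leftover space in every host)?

host 1: place 2 vCPU, 14 vCPU left
host 1: place 2 vCPU, 12 vCPU left
host 1: place 9 vCPU, 3 vCPU left
host 2: place 11 vCPU, 5 vCPU left
host 2: place 4 vCPU, 1 vCPU left
host 3: place 9 vCPU, 7 vCPU left
host 3: place 1 vCPU, 6 vCPU left
host 4: place 9 vCPU, 7 vCPU left
4 hosts × 16 vCPU = 64 vCPU; used 47 vCPU; unused 17 vCPU.

17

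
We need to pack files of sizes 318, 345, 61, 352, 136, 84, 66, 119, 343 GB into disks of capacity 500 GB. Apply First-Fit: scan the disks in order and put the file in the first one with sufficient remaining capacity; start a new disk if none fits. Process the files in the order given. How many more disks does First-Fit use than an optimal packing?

First-Fit: [318,61,84] [345,136] [352,66] [119,343] → 4 disks.
Total size 1824 GB; any packing needs at least ⌈1824/500⌉ = 4 disks.
So 4 is already optimal.

0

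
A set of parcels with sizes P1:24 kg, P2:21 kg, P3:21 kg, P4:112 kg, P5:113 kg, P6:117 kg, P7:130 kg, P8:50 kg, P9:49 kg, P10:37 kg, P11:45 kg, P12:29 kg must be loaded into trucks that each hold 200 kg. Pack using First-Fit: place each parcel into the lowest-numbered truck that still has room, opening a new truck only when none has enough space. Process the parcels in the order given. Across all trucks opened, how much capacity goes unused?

52

Put P1 (24 kg) in truck 1; 176 kg remain.
Put P2 (21 kg) in truck 1; 155 kg remain.
Put P3 (21 kg) in truck 1; 134 kg remain.
Put P4 (112 kg) in truck 1; 22 kg remain.
Put P5 (113 kg) in truck 2; 87 kg remain.
Put P6 (117 kg) in truck 3; 83 kg remain.
Put P7 (130 kg) in truck 4; 70 kg remain.
Put P8 (50 kg) in truck 2; 37 kg remain.
Put P9 (49 kg) in truck 3; 34 kg remain.
Put P10 (37 kg) in truck 2; 0 kg remain.
Put P11 (45 kg) in truck 4; 25 kg remain.
Put P12 (29 kg) in truck 3; 5 kg remain.
4 trucks × 200 kg = 800 kg; used 748 kg; unused 52 kg.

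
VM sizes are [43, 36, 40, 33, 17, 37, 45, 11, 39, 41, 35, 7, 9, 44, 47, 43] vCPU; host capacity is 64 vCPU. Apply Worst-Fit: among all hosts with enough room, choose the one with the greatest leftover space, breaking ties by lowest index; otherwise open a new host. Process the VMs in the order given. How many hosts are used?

12 hosts

host 1: place 43 vCPU, 21 vCPU left
host 2: place 36 vCPU, 28 vCPU left
host 3: place 40 vCPU, 24 vCPU left
host 4: place 33 vCPU, 31 vCPU left
host 4: place 17 vCPU, 14 vCPU left
host 5: place 37 vCPU, 27 vCPU left
host 6: place 45 vCPU, 19 vCPU left
host 2: place 11 vCPU, 17 vCPU left
host 7: place 39 vCPU, 25 vCPU left
host 8: place 41 vCPU, 23 vCPU left
host 9: place 35 vCPU, 29 vCPU left
host 9: place 7 vCPU, 22 vCPU left
host 5: place 9 vCPU, 18 vCPU left
host 10: place 44 vCPU, 20 vCPU left
host 11: place 47 vCPU, 17 vCPU left
host 12: place 43 vCPU, 21 vCPU left
Final hosts: [43] [36,11] [40] [33,17] [37,9] [45] [39] [41] [35,7] [44] [47] [43].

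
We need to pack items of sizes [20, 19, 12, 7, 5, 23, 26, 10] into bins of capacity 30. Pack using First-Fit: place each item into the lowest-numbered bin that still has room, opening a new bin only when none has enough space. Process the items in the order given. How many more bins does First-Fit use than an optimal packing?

First-Fit: [20,7] [19,5] [12,10] [23] [26] → 5 bins.
Total size 122; any packing needs at least ⌈122/30⌉ = 5 bins.
So 5 is already optimal.

0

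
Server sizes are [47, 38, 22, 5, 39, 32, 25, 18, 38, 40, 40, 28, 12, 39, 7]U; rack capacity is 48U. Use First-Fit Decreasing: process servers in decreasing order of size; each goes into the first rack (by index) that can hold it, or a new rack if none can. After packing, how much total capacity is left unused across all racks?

Sorted descending: 47, 40, 40, 39, 39, 38, 38, 32, 28, 25, 22, 18, 12, 7, 5.
rack 1: place 47U, 1U left
rack 2: place 40U, 8U left
rack 3: place 40U, 8U left
rack 4: place 39U, 9U left
rack 5: place 39U, 9U left
rack 6: place 38U, 10U left
rack 7: place 38U, 10U left
rack 8: place 32U, 16U left
rack 9: place 28U, 20U left
rack 10: place 25U, 23U left
rack 10: place 22U, 1U left
rack 9: place 18U, 2U left
rack 8: place 12U, 4U left
rack 2: place 7U, 1U left
rack 3: place 5U, 3U left
10 racks × 48U = 480U; used 430U; unused 50U.

50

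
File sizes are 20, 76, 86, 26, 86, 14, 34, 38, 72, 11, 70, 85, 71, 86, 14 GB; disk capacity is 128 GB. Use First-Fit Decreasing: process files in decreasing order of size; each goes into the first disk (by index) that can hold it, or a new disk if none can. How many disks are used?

8

Sorted descending: 86, 86, 86, 85, 76, 72, 71, 70, 38, 34, 26, 20, 14, 14, 11.
Put 86 GB in disk 1; 42 GB remain.
Put 86 GB in disk 2; 42 GB remain.
Put 86 GB in disk 3; 42 GB remain.
Put 85 GB in disk 4; 43 GB remain.
Put 76 GB in disk 5; 52 GB remain.
Put 72 GB in disk 6; 56 GB remain.
Put 71 GB in disk 7; 57 GB remain.
Put 70 GB in disk 8; 58 GB remain.
Put 38 GB in disk 1; 4 GB remain.
Put 34 GB in disk 2; 8 GB remain.
Put 26 GB in disk 3; 16 GB remain.
Put 20 GB in disk 4; 23 GB remain.
Put 14 GB in disk 3; 2 GB remain.
Put 14 GB in disk 4; 9 GB remain.
Put 11 GB in disk 5; 41 GB remain.
Final disks: [86,38] [86,34] [86,26,14] [85,20,14] [76,11] [72] [71] [70].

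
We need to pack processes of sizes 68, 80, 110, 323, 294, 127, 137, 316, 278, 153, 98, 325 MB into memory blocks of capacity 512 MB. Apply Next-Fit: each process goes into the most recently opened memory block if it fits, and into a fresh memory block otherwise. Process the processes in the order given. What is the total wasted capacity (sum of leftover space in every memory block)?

memory block 1: place 68 MB, 444 MB left
memory block 1: place 80 MB, 364 MB left
memory block 1: place 110 MB, 254 MB left
memory block 2: place 323 MB, 189 MB left
memory block 3: place 294 MB, 218 MB left
memory block 3: place 127 MB, 91 MB left
memory block 4: place 137 MB, 375 MB left
memory block 4: place 316 MB, 59 MB left
memory block 5: place 278 MB, 234 MB left
memory block 5: place 153 MB, 81 MB left
memory block 6: place 98 MB, 414 MB left
memory block 6: place 325 MB, 89 MB left
6 memory blocks × 512 MB = 3072 MB; used 2309 MB; unused 763 MB.

763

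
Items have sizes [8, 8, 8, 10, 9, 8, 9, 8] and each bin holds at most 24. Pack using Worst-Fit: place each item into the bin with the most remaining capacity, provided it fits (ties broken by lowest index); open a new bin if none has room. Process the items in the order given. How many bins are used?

Put 8 in bin 1; 16 remain.
Put 8 in bin 1; 8 remain.
Put 8 in bin 1; 0 remain.
Put 10 in bin 2; 14 remain.
Put 9 in bin 2; 5 remain.
Put 8 in bin 3; 16 remain.
Put 9 in bin 3; 7 remain.
Put 8 in bin 4; 16 remain.

4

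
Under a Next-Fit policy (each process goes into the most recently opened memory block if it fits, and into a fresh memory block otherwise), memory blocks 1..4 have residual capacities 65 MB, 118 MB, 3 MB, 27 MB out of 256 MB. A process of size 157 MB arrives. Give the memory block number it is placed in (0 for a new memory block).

Next-Fit only looks at memory block 4, which has 27 MB free.
157 MB does not fit, so a new memory block is opened.

0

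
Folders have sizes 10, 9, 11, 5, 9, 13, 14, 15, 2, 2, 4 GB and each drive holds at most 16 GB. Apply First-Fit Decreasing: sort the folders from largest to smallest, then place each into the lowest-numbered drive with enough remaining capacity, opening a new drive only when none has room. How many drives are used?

7

Sorted descending: 15, 14, 13, 11, 10, 9, 9, 5, 4, 2, 2.
15 GB → drive 1 (remaining 1 GB)
14 GB → drive 2 (remaining 2 GB)
13 GB → drive 3 (remaining 3 GB)
11 GB → drive 4 (remaining 5 GB)
10 GB → drive 5 (remaining 6 GB)
9 GB → drive 6 (remaining 7 GB)
9 GB → drive 7 (remaining 7 GB)
5 GB → drive 4 (remaining 0 GB)
4 GB → drive 5 (remaining 2 GB)
2 GB → drive 2 (remaining 0 GB)
2 GB → drive 3 (remaining 1 GB)
Final drives: [15] [14,2] [13,2] [11,5] [10,4] [9] [9].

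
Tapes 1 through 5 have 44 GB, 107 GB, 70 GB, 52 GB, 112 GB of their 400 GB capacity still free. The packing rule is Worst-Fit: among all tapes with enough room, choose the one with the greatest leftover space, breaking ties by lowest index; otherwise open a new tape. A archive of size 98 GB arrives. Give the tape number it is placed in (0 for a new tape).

Tapes with room: tape 2 (107 GB), tape 5 (112 GB).
Most room is tape 5 with 112 GB free.

5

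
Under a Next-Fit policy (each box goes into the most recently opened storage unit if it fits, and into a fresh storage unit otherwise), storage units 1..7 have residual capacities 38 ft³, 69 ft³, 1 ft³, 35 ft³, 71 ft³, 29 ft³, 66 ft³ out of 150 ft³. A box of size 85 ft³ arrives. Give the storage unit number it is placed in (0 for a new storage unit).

0

Next-Fit only looks at storage unit 7, which has 66 ft³ free.
85 ft³ does not fit, so a new storage unit is opened.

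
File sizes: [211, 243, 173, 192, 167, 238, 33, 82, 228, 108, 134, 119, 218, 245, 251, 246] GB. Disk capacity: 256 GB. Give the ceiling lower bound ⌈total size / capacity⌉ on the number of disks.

Total size = 211 + 243 + 173 + 192 + 167 + 238 + 33 + 82 + 228 + 108 + 134 + 119 + 218 + 245 + 251 + 246 = 2888 GB.
⌈2888 / 256⌉ = 12.

12 disks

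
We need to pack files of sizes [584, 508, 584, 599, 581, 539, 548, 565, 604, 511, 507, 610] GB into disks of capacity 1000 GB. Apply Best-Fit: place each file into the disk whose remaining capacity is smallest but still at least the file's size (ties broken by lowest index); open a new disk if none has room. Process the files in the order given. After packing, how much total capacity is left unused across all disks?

5260

disk 1: place 584 GB, 416 GB left
disk 2: place 508 GB, 492 GB left
disk 3: place 584 GB, 416 GB left
disk 4: place 599 GB, 401 GB left
disk 5: place 581 GB, 419 GB left
disk 6: place 539 GB, 461 GB left
disk 7: place 548 GB, 452 GB left
disk 8: place 565 GB, 435 GB left
disk 9: place 604 GB, 396 GB left
disk 10: place 511 GB, 489 GB left
disk 11: place 507 GB, 493 GB left
disk 12: place 610 GB, 390 GB left
12 disks × 1000 GB = 12000 GB; used 6740 GB; unused 5260 GB.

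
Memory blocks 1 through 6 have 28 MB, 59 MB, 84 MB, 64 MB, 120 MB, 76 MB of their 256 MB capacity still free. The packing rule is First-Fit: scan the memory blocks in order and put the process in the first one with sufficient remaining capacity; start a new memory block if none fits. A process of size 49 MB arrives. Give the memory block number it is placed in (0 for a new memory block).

2

Memory blocks with room: memory block 2 (59 MB), memory block 3 (84 MB), memory block 4 (64 MB), memory block 5 (120 MB), memory block 6 (76 MB).
The first with room is memory block 2.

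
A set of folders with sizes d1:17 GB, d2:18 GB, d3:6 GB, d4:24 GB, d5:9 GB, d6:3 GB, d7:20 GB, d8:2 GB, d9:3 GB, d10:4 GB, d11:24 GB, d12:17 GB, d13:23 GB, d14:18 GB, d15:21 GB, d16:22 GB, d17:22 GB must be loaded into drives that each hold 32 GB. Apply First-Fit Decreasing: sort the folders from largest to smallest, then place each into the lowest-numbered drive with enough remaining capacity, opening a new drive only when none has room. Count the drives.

Sorted descending: 24, 24, 23, 22, 22, 21, 20, 18, 18, 17, 17, 9, 6, 4, 3, 3, 2.
Put 24 GB in drive 1; 8 GB remain.
Put 24 GB in drive 2; 8 GB remain.
Put 23 GB in drive 3; 9 GB remain.
Put 22 GB in drive 4; 10 GB remain.
Put 22 GB in drive 5; 10 GB remain.
Put 21 GB in drive 6; 11 GB remain.
Put 20 GB in drive 7; 12 GB remain.
Put 18 GB in drive 8; 14 GB remain.
Put 18 GB in drive 9; 14 GB remain.
Put 17 GB in drive 10; 15 GB remain.
Put 17 GB in drive 11; 15 GB remain.
Put 9 GB in drive 3; 0 GB remain.
Put 6 GB in drive 1; 2 GB remain.
Put 4 GB in drive 2; 4 GB remain.
Put 3 GB in drive 2; 1 GB remain.
Put 3 GB in drive 4; 7 GB remain.
Put 2 GB in drive 1; 0 GB remain.
Final drives: [24,6,2] [24,4,3] [23,9] [22,3] [22] [21] [20] [18] [18] [17] [17].

11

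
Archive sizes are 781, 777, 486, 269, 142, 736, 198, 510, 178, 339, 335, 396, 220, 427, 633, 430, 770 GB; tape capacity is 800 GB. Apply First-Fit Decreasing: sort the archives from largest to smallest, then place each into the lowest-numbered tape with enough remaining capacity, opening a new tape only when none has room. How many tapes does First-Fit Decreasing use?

Sorted descending: 781, 777, 770, 736, 633, 510, 486, 430, 427, 396, 339, 335, 269, 220, 198, 178, 142.
Put 781 GB in tape 1; 19 GB remain.
Put 777 GB in tape 2; 23 GB remain.
Put 770 GB in tape 3; 30 GB remain.
Put 736 GB in tape 4; 64 GB remain.
Put 633 GB in tape 5; 167 GB remain.
Put 510 GB in tape 6; 290 GB remain.
Put 486 GB in tape 7; 314 GB remain.
Put 430 GB in tape 8; 370 GB remain.
Put 427 GB in tape 9; 373 GB remain.
Put 396 GB in tape 10; 404 GB remain.
Put 339 GB in tape 8; 31 GB remain.
Put 335 GB in tape 9; 38 GB remain.
Put 269 GB in tape 6; 21 GB remain.
Put 220 GB in tape 7; 94 GB remain.
Put 198 GB in tape 10; 206 GB remain.
Put 178 GB in tape 10; 28 GB remain.
Put 142 GB in tape 5; 25 GB remain.
Final tapes: [781] [777] [770] [736] [633,142] [510,269] [486,220] [430,339] [427,335] [396,198,178].

10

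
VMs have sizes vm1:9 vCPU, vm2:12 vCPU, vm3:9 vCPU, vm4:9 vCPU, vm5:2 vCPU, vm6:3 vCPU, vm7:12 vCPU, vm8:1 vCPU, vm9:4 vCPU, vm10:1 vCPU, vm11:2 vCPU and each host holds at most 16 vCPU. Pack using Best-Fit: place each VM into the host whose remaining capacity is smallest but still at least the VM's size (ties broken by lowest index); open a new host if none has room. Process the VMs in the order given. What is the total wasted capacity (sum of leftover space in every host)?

vm1 (9 vCPU) → host 1 (remaining 7 vCPU)
vm2 (12 vCPU) → host 2 (remaining 4 vCPU)
vm3 (9 vCPU) → host 3 (remaining 7 vCPU)
vm4 (9 vCPU) → host 4 (remaining 7 vCPU)
vm5 (2 vCPU) → host 2 (remaining 2 vCPU)
vm6 (3 vCPU) → host 1 (remaining 4 vCPU)
vm7 (12 vCPU) → host 5 (remaining 4 vCPU)
vm8 (1 vCPU) → host 2 (remaining 1 vCPU)
vm9 (4 vCPU) → host 1 (remaining 0 vCPU)
vm10 (1 vCPU) → host 2 (remaining 0 vCPU)
vm11 (2 vCPU) → host 5 (remaining 2 vCPU)
5 hosts × 16 vCPU = 80 vCPU; used 64 vCPU; unused 16 vCPU.

16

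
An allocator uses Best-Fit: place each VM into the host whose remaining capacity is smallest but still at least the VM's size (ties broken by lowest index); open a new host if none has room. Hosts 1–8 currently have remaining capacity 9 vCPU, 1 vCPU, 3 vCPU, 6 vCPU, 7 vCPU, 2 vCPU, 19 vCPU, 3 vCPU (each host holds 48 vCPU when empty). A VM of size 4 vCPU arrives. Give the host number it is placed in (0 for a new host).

Hosts with room: host 1 (9 vCPU), host 4 (6 vCPU), host 5 (7 vCPU), host 7 (19 vCPU).
Tightest fit is host 4 with 6 vCPU free.

4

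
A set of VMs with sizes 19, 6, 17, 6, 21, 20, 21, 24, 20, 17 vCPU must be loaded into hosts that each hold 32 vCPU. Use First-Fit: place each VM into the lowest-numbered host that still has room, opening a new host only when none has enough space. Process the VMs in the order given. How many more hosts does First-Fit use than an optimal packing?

First-Fit: [19,6,6] [17] [21] [20] [21] [24] [20] [17] → 8 hosts.
8 VMs exceed 16 vCPU (half the capacity), and no two of those can share a host, so at least 8 hosts are needed.
So 8 is already optimal.

0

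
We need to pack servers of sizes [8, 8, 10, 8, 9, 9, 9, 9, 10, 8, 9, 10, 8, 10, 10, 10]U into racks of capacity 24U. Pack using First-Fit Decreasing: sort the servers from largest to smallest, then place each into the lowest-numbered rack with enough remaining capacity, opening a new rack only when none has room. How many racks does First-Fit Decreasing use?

8

Sorted descending: 10, 10, 10, 10, 10, 10, 9, 9, 9, 9, 9, 8, 8, 8, 8, 8.
10U → rack 1 (remaining 14U)
10U → rack 1 (remaining 4U)
10U → rack 2 (remaining 14U)
10U → rack 2 (remaining 4U)
10U → rack 3 (remaining 14U)
10U → rack 3 (remaining 4U)
9U → rack 4 (remaining 15U)
9U → rack 4 (remaining 6U)
9U → rack 5 (remaining 15U)
9U → rack 5 (remaining 6U)
9U → rack 6 (remaining 15U)
8U → rack 6 (remaining 7U)
8U → rack 7 (remaining 16U)
8U → rack 7 (remaining 8U)
8U → rack 7 (remaining 0U)
8U → rack 8 (remaining 16U)
Final racks: [10,10] [10,10] [10,10] [9,9] [9,9] [9,8] [8,8,8] [8].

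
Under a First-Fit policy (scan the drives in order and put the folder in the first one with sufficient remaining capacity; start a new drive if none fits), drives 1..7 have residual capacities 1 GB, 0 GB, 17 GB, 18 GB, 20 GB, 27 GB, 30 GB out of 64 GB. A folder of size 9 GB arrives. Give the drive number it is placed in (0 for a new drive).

Drives with room: drive 3 (17 GB), drive 4 (18 GB), drive 5 (20 GB), drive 6 (27 GB), drive 7 (30 GB).
The first with room is drive 3.

3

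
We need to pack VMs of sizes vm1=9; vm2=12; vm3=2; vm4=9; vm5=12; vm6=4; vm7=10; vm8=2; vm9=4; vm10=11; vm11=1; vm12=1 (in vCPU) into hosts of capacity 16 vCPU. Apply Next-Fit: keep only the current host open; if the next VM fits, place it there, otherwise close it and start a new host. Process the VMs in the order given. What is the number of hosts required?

6

vm1 (9 vCPU) → host 1 (remaining 7 vCPU)
vm2 (12 vCPU) → host 2 (remaining 4 vCPU)
vm3 (2 vCPU) → host 2 (remaining 2 vCPU)
vm4 (9 vCPU) → host 3 (remaining 7 vCPU)
vm5 (12 vCPU) → host 4 (remaining 4 vCPU)
vm6 (4 vCPU) → host 4 (remaining 0 vCPU)
vm7 (10 vCPU) → host 5 (remaining 6 vCPU)
vm8 (2 vCPU) → host 5 (remaining 4 vCPU)
vm9 (4 vCPU) → host 5 (remaining 0 vCPU)
vm10 (11 vCPU) → host 6 (remaining 5 vCPU)
vm11 (1 vCPU) → host 6 (remaining 4 vCPU)
vm12 (1 vCPU) → host 6 (remaining 3 vCPU)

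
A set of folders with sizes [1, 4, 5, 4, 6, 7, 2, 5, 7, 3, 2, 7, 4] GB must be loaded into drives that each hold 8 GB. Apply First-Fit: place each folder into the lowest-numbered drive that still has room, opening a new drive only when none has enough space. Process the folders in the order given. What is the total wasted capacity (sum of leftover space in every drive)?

15

drive 1: place 1 GB, 7 GB left
drive 1: place 4 GB, 3 GB left
drive 2: place 5 GB, 3 GB left
drive 3: place 4 GB, 4 GB left
drive 4: place 6 GB, 2 GB left
drive 5: place 7 GB, 1 GB left
drive 1: place 2 GB, 1 GB left
drive 6: place 5 GB, 3 GB left
drive 7: place 7 GB, 1 GB left
drive 2: place 3 GB, 0 GB left
drive 3: place 2 GB, 2 GB left
drive 8: place 7 GB, 1 GB left
drive 9: place 4 GB, 4 GB left
9 drives × 8 GB = 72 GB; used 57 GB; unused 15 GB.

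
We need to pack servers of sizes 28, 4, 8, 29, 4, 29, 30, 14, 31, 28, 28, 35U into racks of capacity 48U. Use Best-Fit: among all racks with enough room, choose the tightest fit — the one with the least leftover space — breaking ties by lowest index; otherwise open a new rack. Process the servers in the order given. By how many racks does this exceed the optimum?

0

Best-Fit: [28,4,8,4] [29] [29] [30,14] [31] [28] [28] [35] → 8 racks.
8 servers exceed 24U (half the capacity), and no two of those can share a rack, so at least 8 racks are needed.
So 8 is already optimal.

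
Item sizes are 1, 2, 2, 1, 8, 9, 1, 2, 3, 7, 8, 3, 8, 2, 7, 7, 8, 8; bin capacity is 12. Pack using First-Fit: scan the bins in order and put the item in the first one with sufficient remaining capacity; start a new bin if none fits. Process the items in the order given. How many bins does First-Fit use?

10

1 → bin 1 (remaining 11)
2 → bin 1 (remaining 9)
2 → bin 1 (remaining 7)
1 → bin 1 (remaining 6)
8 → bin 2 (remaining 4)
9 → bin 3 (remaining 3)
1 → bin 1 (remaining 5)
2 → bin 1 (remaining 3)
3 → bin 1 (remaining 0)
7 → bin 4 (remaining 5)
8 → bin 5 (remaining 4)
3 → bin 2 (remaining 1)
8 → bin 6 (remaining 4)
2 → bin 3 (remaining 1)
7 → bin 7 (remaining 5)
7 → bin 8 (remaining 5)
8 → bin 9 (remaining 4)
8 → bin 10 (remaining 4)
Final bins: [1,2,2,1,1,2,3] [8,3] [9,2] [7] [8] [8] [7] [7] [8] [8].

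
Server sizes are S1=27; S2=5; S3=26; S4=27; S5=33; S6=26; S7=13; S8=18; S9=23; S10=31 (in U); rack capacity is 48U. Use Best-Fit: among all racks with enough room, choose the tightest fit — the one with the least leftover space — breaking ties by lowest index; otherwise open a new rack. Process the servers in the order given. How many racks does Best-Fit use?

S1 (27U) → rack 1 (remaining 21U)
S2 (5U) → rack 1 (remaining 16U)
S3 (26U) → rack 2 (remaining 22U)
S4 (27U) → rack 3 (remaining 21U)
S5 (33U) → rack 4 (remaining 15U)
S6 (26U) → rack 5 (remaining 22U)
S7 (13U) → rack 4 (remaining 2U)
S8 (18U) → rack 3 (remaining 3U)
S9 (23U) → rack 6 (remaining 25U)
S10 (31U) → rack 7 (remaining 17U)

7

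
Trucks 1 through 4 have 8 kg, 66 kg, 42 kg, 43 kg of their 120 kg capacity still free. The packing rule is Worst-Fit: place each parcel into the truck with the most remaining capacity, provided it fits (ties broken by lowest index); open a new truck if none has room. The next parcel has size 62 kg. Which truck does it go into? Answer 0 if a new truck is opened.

2

Trucks with room: truck 2 (66 kg).
Most room is truck 2 with 66 kg free.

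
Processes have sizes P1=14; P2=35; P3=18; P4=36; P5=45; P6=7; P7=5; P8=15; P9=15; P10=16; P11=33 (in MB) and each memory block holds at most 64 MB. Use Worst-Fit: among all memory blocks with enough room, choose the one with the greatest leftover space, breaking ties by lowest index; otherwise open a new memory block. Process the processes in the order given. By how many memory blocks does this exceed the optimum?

Worst-Fit: [14,35,5] [18,36] [45,7] [15,15,16] [33] → 5 memory blocks.
Total size 239 MB; any packing needs at least ⌈239/64⌉ = 4 memory blocks.
An optimal packing achieves that bound: [45,18] [36,16,7,5] [35,15,14] [33,15] → 4 memory blocks.
Excess: 5 − 4 = 1.

1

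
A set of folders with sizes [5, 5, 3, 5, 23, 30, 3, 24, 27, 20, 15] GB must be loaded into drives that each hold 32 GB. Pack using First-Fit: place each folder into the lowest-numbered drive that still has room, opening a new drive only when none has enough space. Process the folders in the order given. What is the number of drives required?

7 drives

drive 1: place 5 GB, 27 GB left
drive 1: place 5 GB, 22 GB left
drive 1: place 3 GB, 19 GB left
drive 1: place 5 GB, 14 GB left
drive 2: place 23 GB, 9 GB left
drive 3: place 30 GB, 2 GB left
drive 1: place 3 GB, 11 GB left
drive 4: place 24 GB, 8 GB left
drive 5: place 27 GB, 5 GB left
drive 6: place 20 GB, 12 GB left
drive 7: place 15 GB, 17 GB left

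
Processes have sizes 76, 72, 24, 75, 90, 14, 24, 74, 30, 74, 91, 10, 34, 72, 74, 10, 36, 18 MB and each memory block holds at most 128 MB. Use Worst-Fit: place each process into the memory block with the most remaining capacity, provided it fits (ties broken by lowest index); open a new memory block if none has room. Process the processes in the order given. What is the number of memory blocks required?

9 memory blocks

memory block 1: place 76 MB, 52 MB left
memory block 2: place 72 MB, 56 MB left
memory block 2: place 24 MB, 32 MB left
memory block 3: place 75 MB, 53 MB left
memory block 4: place 90 MB, 38 MB left
memory block 3: place 14 MB, 39 MB left
memory block 1: place 24 MB, 28 MB left
memory block 5: place 74 MB, 54 MB left
memory block 5: place 30 MB, 24 MB left
memory block 6: place 74 MB, 54 MB left
memory block 7: place 91 MB, 37 MB left
memory block 6: place 10 MB, 44 MB left
memory block 6: place 34 MB, 10 MB left
memory block 8: place 72 MB, 56 MB left
memory block 9: place 74 MB, 54 MB left
memory block 8: place 10 MB, 46 MB left
memory block 9: place 36 MB, 18 MB left
memory block 8: place 18 MB, 28 MB left
Final memory blocks: [76,24] [72,24] [75,14] [90] [74,30] [74,10,34] [91] [72,10,18] [74,36].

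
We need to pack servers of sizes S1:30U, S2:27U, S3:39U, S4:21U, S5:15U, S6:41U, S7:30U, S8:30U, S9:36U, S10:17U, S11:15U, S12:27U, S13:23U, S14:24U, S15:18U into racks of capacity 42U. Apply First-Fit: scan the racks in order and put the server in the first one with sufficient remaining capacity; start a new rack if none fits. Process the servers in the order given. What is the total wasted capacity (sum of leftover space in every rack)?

Put S1 (30U) in rack 1; 12U remain.
Put S2 (27U) in rack 2; 15U remain.
Put S3 (39U) in rack 3; 3U remain.
Put S4 (21U) in rack 4; 21U remain.
Put S5 (15U) in rack 2; 0U remain.
Put S6 (41U) in rack 5; 1U remain.
Put S7 (30U) in rack 6; 12U remain.
Put S8 (30U) in rack 7; 12U remain.
Put S9 (36U) in rack 8; 6U remain.
Put S10 (17U) in rack 4; 4U remain.
Put S11 (15U) in rack 9; 27U remain.
Put S12 (27U) in rack 9; 0U remain.
Put S13 (23U) in rack 10; 19U remain.
Put S14 (24U) in rack 11; 18U remain.
Put S15 (18U) in rack 10; 1U remain.
11 racks × 42U = 462U; used 393U; unused 69U.

69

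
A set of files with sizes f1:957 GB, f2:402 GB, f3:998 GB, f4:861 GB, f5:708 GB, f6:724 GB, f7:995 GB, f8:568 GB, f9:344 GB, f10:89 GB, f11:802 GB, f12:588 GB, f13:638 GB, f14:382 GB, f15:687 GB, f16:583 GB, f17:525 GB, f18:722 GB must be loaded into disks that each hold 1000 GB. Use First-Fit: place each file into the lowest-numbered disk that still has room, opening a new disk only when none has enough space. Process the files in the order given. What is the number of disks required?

14 disks

disk 1: place f1 (957 GB), 43 GB left
disk 2: place f2 (402 GB), 598 GB left
disk 3: place f3 (998 GB), 2 GB left
disk 4: place f4 (861 GB), 139 GB left
disk 5: place f5 (708 GB), 292 GB left
disk 6: place f6 (724 GB), 276 GB left
disk 7: place f7 (995 GB), 5 GB left
disk 2: place f8 (568 GB), 30 GB left
disk 8: place f9 (344 GB), 656 GB left
disk 4: place f10 (89 GB), 50 GB left
disk 9: place f11 (802 GB), 198 GB left
disk 8: place f12 (588 GB), 68 GB left
disk 10: place f13 (638 GB), 362 GB left
disk 11: place f14 (382 GB), 618 GB left
disk 12: place f15 (687 GB), 313 GB left
disk 11: place f16 (583 GB), 35 GB left
disk 13: place f17 (525 GB), 475 GB left
disk 14: place f18 (722 GB), 278 GB left
Final disks: [957] [402,568] [998] [861,89] [708] [724] [995] [344,588] [802] [638] [382,583] [687] [525] [722].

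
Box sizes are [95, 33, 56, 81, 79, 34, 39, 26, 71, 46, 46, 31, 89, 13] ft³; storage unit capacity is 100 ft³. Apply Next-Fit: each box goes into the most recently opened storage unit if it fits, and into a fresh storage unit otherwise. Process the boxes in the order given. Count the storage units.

10 storage units

95 ft³ → storage unit 1 (remaining 5 ft³)
33 ft³ → storage unit 2 (remaining 67 ft³)
56 ft³ → storage unit 2 (remaining 11 ft³)
81 ft³ → storage unit 3 (remaining 19 ft³)
79 ft³ → storage unit 4 (remaining 21 ft³)
34 ft³ → storage unit 5 (remaining 66 ft³)
39 ft³ → storage unit 5 (remaining 27 ft³)
26 ft³ → storage unit 5 (remaining 1 ft³)
71 ft³ → storage unit 6 (remaining 29 ft³)
46 ft³ → storage unit 7 (remaining 54 ft³)
46 ft³ → storage unit 7 (remaining 8 ft³)
31 ft³ → storage unit 8 (remaining 69 ft³)
89 ft³ → storage unit 9 (remaining 11 ft³)
13 ft³ → storage unit 10 (remaining 87 ft³)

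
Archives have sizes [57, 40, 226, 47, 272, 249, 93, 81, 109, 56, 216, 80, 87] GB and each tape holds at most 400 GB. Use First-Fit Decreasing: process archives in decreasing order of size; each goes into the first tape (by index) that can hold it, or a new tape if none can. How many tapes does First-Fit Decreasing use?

5 tapes

Sorted descending: 272, 249, 226, 216, 109, 93, 87, 81, 80, 57, 56, 47, 40.
Put 272 GB in tape 1; 128 GB remain.
Put 249 GB in tape 2; 151 GB remain.
Put 226 GB in tape 3; 174 GB remain.
Put 216 GB in tape 4; 184 GB remain.
Put 109 GB in tape 1; 19 GB remain.
Put 93 GB in tape 2; 58 GB remain.
Put 87 GB in tape 3; 87 GB remain.
Put 81 GB in tape 3; 6 GB remain.
Put 80 GB in tape 4; 104 GB remain.
Put 57 GB in tape 2; 1 GB remain.
Put 56 GB in tape 4; 48 GB remain.
Put 47 GB in tape 4; 1 GB remain.
Put 40 GB in tape 5; 360 GB remain.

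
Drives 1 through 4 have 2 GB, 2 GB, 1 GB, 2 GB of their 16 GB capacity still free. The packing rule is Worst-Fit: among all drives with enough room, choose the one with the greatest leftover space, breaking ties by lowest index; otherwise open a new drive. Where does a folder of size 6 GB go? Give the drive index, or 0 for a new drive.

0

No drive has ≥ 6 GB free, so a new drive is opened.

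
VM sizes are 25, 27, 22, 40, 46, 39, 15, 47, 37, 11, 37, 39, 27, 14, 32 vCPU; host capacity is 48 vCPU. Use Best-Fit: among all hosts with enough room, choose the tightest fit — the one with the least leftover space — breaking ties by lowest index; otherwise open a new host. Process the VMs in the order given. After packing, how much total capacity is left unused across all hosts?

70

Put 25 vCPU in host 1; 23 vCPU remain.
Put 27 vCPU in host 2; 21 vCPU remain.
Put 22 vCPU in host 1; 1 vCPU remain.
Put 40 vCPU in host 3; 8 vCPU remain.
Put 46 vCPU in host 4; 2 vCPU remain.
Put 39 vCPU in host 5; 9 vCPU remain.
Put 15 vCPU in host 2; 6 vCPU remain.
Put 47 vCPU in host 6; 1 vCPU remain.
Put 37 vCPU in host 7; 11 vCPU remain.
Put 11 vCPU in host 7; 0 vCPU remain.
Put 37 vCPU in host 8; 11 vCPU remain.
Put 39 vCPU in host 9; 9 vCPU remain.
Put 27 vCPU in host 10; 21 vCPU remain.
Put 14 vCPU in host 10; 7 vCPU remain.
Put 32 vCPU in host 11; 16 vCPU remain.
11 hosts × 48 vCPU = 528 vCPU; used 458 vCPU; unused 70 vCPU.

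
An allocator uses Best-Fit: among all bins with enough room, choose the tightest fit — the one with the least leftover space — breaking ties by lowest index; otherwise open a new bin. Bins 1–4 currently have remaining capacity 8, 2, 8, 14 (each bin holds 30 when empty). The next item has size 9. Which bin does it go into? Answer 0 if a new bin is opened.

4

Bins with room: bin 4 (14).
Tightest fit is bin 4 with 14 free.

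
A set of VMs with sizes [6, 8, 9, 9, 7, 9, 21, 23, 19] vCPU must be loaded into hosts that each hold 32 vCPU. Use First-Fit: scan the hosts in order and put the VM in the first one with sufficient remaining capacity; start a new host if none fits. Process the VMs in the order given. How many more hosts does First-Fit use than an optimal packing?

1

First-Fit: [6,8,9,9] [7,9] [21] [23] [19] → 5 hosts.
Total size 111 vCPU; any packing needs at least ⌈111/32⌉ = 4 hosts.
An optimal packing achieves that bound: [23,9] [21,9] [19,9] [8,7,6] → 4 hosts.
Excess: 5 − 4 = 1.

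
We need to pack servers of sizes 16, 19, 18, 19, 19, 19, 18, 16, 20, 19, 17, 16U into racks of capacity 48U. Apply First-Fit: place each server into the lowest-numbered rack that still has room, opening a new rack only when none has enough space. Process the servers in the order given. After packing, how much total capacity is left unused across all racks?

rack 1: place 16U, 32U left
rack 1: place 19U, 13U left
rack 2: place 18U, 30U left
rack 2: place 19U, 11U left
rack 3: place 19U, 29U left
rack 3: place 19U, 10U left
rack 4: place 18U, 30U left
rack 4: place 16U, 14U left
rack 5: place 20U, 28U left
rack 5: place 19U, 9U left
rack 6: place 17U, 31U left
rack 6: place 16U, 15U left
6 racks × 48U = 288U; used 216U; unused 72U.

72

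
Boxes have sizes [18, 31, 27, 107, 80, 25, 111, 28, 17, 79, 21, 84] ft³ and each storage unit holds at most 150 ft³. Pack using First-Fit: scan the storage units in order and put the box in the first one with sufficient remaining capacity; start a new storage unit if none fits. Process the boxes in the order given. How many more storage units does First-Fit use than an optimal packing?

1

First-Fit: [18,31,27,25,28,17] [107,21] [80] [111] [79] [84] → 6 storage units.
Total size 628 ft³; any packing needs at least ⌈628/150⌉ = 5 storage units.
An optimal packing achieves that bound: [111,31] [107,28] [84,27,25] [80,21,18,17] [79] → 5 storage units.
Excess: 6 − 5 = 1.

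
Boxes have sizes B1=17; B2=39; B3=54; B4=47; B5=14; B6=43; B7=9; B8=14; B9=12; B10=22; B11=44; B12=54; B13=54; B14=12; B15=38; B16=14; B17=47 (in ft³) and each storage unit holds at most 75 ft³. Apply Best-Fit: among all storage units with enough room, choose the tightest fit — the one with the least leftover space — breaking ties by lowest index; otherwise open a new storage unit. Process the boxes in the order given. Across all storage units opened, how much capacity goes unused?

141

Put B1 (17 ft³) in storage unit 1; 58 ft³ remain.
Put B2 (39 ft³) in storage unit 1; 19 ft³ remain.
Put B3 (54 ft³) in storage unit 2; 21 ft³ remain.
Put B4 (47 ft³) in storage unit 3; 28 ft³ remain.
Put B5 (14 ft³) in storage unit 1; 5 ft³ remain.
Put B6 (43 ft³) in storage unit 4; 32 ft³ remain.
Put B7 (9 ft³) in storage unit 2; 12 ft³ remain.
Put B8 (14 ft³) in storage unit 3; 14 ft³ remain.
Put B9 (12 ft³) in storage unit 2; 0 ft³ remain.
Put B10 (22 ft³) in storage unit 4; 10 ft³ remain.
Put B11 (44 ft³) in storage unit 5; 31 ft³ remain.
Put B12 (54 ft³) in storage unit 6; 21 ft³ remain.
Put B13 (54 ft³) in storage unit 7; 21 ft³ remain.
Put B14 (12 ft³) in storage unit 3; 2 ft³ remain.
Put B15 (38 ft³) in storage unit 8; 37 ft³ remain.
Put B16 (14 ft³) in storage unit 6; 7 ft³ remain.
Put B17 (47 ft³) in storage unit 9; 28 ft³ remain.
9 storage units × 75 ft³ = 675 ft³; used 534 ft³; unused 141 ft³.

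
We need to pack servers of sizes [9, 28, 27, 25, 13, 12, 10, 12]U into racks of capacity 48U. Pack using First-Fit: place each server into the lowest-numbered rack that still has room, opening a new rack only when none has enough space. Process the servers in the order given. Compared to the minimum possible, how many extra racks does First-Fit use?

1

First-Fit: [9,28,10] [27,13] [25,12] [12] → 4 racks.
Total size 136U; any packing needs at least ⌈136/48⌉ = 3 racks.
An optimal packing achieves that bound: [28,13] [27,12,9] [25,12,10] → 3 racks.
Excess: 4 − 3 = 1.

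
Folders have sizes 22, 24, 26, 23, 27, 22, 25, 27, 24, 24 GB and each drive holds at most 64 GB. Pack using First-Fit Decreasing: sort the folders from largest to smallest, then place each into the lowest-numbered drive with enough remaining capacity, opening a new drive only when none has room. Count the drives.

5

Sorted descending: 27, 27, 26, 25, 24, 24, 24, 23, 22, 22.
27 GB → drive 1 (remaining 37 GB)
27 GB → drive 1 (remaining 10 GB)
26 GB → drive 2 (remaining 38 GB)
25 GB → drive 2 (remaining 13 GB)
24 GB → drive 3 (remaining 40 GB)
24 GB → drive 3 (remaining 16 GB)
24 GB → drive 4 (remaining 40 GB)
23 GB → drive 4 (remaining 17 GB)
22 GB → drive 5 (remaining 42 GB)
22 GB → drive 5 (remaining 20 GB)
Final drives: [27,27] [26,25] [24,24] [24,23] [22,22].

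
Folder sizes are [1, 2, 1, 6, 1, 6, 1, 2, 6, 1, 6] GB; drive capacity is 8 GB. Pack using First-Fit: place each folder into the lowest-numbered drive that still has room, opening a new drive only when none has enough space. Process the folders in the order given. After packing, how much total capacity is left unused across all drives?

7

1 GB → drive 1 (remaining 7 GB)
2 GB → drive 1 (remaining 5 GB)
1 GB → drive 1 (remaining 4 GB)
6 GB → drive 2 (remaining 2 GB)
1 GB → drive 1 (remaining 3 GB)
6 GB → drive 3 (remaining 2 GB)
1 GB → drive 1 (remaining 2 GB)
2 GB → drive 1 (remaining 0 GB)
6 GB → drive 4 (remaining 2 GB)
1 GB → drive 2 (remaining 1 GB)
6 GB → drive 5 (remaining 2 GB)
5 drives × 8 GB = 40 GB; used 33 GB; unused 7 GB.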